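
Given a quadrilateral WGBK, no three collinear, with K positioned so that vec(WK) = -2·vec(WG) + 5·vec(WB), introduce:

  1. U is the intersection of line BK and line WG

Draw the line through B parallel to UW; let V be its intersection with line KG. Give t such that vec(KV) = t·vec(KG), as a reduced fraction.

Set W = (0, 0), G = (1, 0), B = (0, 1), K = (-2, 5); any affine frame gives the same invariant.
1. U is the intersection of line BK and line WG ⇒ U = (1/2, 0)
through B parallel to UW: direction (-1/2, 0); meets KG at V = (2/5, 1)
V = K + t·(G−K) with t = 4/5

t = 4/5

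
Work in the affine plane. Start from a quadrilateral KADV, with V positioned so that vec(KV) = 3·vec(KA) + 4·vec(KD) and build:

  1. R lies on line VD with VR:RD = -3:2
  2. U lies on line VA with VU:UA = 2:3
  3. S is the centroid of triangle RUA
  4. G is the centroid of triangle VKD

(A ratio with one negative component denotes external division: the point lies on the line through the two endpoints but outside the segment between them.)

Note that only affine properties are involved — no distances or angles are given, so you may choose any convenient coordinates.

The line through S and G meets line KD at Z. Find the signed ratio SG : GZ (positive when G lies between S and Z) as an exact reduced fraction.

SG:GZ = -29/15

Assign K = (0, 0), A = (1, 0), D = (0, 1), V = (3, 4) — the answer is frame-independent, so this choice is without loss of generality.
1. R lies on line VD with VR:RD = -3:2 ⇒ R = (-6, -5)
2. U lies on line VA with VU:UA = 2:3 ⇒ U = (11/5, 12/5)
3. S is the centroid of triangle RUA ⇒ S = (-14/15, -13/15)
4. G is the centroid of triangle VKD ⇒ G = (1, 5/3)
line SG meets KD at Z = (0, 31/87)
G = S + t·(Z−S) with t = 29/14, so SG:GZ = 29/14:-15/14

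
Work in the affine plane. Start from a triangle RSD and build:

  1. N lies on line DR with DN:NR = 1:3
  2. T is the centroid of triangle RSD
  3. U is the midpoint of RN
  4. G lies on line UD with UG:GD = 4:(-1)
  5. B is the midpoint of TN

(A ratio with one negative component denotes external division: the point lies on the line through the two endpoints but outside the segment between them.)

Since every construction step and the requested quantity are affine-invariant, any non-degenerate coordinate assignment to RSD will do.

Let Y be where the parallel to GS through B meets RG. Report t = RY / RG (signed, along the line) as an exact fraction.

t = 107/174

Work in coordinates with R = (0, 0), S = (1, 0), D = (0, 1).
1. N lies on line DR with DN:NR = 1:3 ⇒ N = (0, 3/4)
2. T is the centroid of triangle RSD ⇒ T = (1/3, 1/3)
3. U is the midpoint of RN ⇒ U = (0, 3/8)
4. G lies on line UD with UG:GD = 4:(-1) ⇒ G = (0, 29/24)
5. B is the midpoint of TN ⇒ B = (1/6, 13/24)
through B parallel to GS: direction (1, -29/24); meets RG at Y = (0, 107/144)
Y = R + t·(G−R) with t = 107/174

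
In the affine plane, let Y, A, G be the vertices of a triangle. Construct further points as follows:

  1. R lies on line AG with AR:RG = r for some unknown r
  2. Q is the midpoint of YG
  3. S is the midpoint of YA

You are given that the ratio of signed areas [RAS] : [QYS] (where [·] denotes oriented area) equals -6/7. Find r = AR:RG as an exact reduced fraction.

r = 3/4

Choose coordinates Y = (0, 0), A = (1, 0), G = (0, 1).
1. With AR:RG = r, write λ = r/(r+1) so R = A + λ·(G−A); R is affine-linear in λ
2. Q is the midpoint of YG ⇒ Q = (0, 1/2)
3. S is the midpoint of YA ⇒ S = (1/2, 0)
Every point depending on R is an affine combination of R and λ-independent points, so each such coordinate is linear in λ; the λ² term in each signed area is a multiple of (G−A)×(G−A) = 0, so 2·[RAS] and 2·[QYS] are each linear in λ. Evaluating at λ=0 and λ=1:
  2·[RAS] = -1/2·λ,   2·[QYS] = 1/4
So [RAS]:[QYS] = (-1/2·λ) / (1/4). Setting this equal to -6/7:
  -1/2·λ = -6/7·(1/4)  ⇒  λ = 3/7
Then r = λ/(1−λ) = (3/7)/(4/7) = 3/4. Check: with r = 3/4, R = (4/7, 3/7) and [RAS]:[QYS] = -6/7 as required.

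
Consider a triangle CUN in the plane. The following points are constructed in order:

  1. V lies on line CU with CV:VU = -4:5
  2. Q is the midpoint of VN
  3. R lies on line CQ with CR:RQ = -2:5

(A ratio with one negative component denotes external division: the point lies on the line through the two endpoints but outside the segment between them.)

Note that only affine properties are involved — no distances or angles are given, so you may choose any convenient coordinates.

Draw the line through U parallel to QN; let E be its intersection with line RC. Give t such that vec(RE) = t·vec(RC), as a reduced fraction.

Set C = (0, 0), U = (1, 0), N = (0, 1); any affine frame gives the same invariant.
1. V lies on line CU with CV:VU = -4:5 ⇒ V = (-4, 0)
2. Q is the midpoint of VN ⇒ Q = (-2, 1/2)
3. R lies on line CQ with CR:RQ = -2:5 ⇒ R = (4/3, -1/3)
through U parallel to QN: direction (2, 1/2); meets RC at E = (1/2, -1/8)
E = R + t·(C−R) with t = 5/8

t = 5/8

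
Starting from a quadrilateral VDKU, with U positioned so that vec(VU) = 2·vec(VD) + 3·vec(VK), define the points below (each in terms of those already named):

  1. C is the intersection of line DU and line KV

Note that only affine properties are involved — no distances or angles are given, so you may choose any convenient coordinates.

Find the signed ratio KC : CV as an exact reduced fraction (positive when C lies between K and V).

Work in coordinates with V = (0, 0), D = (1, 0), K = (0, 1), U = (2, 3).
1. C is the intersection of line DU and line KV ⇒ C = (0, -3)
C = K + t·(V−K) with t = 4, so KC:CV = t:(1−t) = 4:-3

KC:CV = -4/3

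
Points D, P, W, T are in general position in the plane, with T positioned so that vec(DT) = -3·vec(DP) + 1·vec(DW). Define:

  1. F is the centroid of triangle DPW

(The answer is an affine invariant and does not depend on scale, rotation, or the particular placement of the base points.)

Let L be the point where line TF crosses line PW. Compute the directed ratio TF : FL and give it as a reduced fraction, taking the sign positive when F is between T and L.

Assign D = (0, 0), P = (1, 0), W = (0, 1), T = (-3, 1) — the answer is frame-independent, so this choice is without loss of generality.
1. F is the centroid of triangle DPW ⇒ F = (1/3, 1/3)
line TF meets PW at L = (3/4, 1/4)
F = T + t·(L−T) with t = 8/9, so TF:FL = 8/9:1/9

TF:FL = 8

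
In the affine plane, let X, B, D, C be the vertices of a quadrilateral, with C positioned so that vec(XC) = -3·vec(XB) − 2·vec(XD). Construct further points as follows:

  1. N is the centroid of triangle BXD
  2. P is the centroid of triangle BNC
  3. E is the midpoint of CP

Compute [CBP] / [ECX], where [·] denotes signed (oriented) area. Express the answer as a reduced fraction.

Set X = (0, 0), B = (1, 0), D = (0, 1), C = (-3, -2); any affine frame gives the same invariant.
1. N is the centroid of triangle BXD ⇒ N = (1/3, 1/3)
2. P is the centroid of triangle BNC ⇒ P = (-5/9, -5/9)
3. E is the midpoint of CP ⇒ E = (-16/9, -23/18)
2·[CBP] = 8/9, 2·[ECX] = -5/18
[CBP]:[ECX] = 8/9:-5/18 = -16/5

[CBP]:[ECX] = -16/5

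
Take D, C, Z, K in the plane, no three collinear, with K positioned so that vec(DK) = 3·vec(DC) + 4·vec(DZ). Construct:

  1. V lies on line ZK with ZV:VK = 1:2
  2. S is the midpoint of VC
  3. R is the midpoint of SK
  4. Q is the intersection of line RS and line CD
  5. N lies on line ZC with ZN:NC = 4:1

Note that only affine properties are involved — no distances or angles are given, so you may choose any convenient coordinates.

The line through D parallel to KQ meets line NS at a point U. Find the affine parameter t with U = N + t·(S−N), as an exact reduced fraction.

Choose coordinates D = (0, 0), C = (1, 0), Z = (0, 1), K = (3, 4).
1. V lies on line ZK with ZV:VK = 1:2 ⇒ V = (1, 2)
2. S is the midpoint of VC ⇒ S = (1, 1)
3. R is the midpoint of SK ⇒ R = (2, 5/2)
4. Q is the intersection of line RS and line CD ⇒ Q = (1/3, 0)
5. N lies on line ZC with ZN:NC = 4:1 ⇒ N = (4/5, 1/5)
through D parallel to KQ: direction (-8/3, -4); meets NS at U = (6/5, 9/5)
U = N + t·(S−N) with t = 2

t = 2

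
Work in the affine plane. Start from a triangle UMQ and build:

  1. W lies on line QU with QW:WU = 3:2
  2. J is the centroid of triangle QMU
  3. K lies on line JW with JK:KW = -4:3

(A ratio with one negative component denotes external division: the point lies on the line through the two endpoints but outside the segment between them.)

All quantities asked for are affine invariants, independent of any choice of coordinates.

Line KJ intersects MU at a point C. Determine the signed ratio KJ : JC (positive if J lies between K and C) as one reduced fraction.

Set U = (0, 0), M = (1, 0), Q = (0, 1); any affine frame gives the same invariant.
1. W lies on line QU with QW:WU = 3:2 ⇒ W = (0, 2/5)
2. J is the centroid of triangle QMU ⇒ J = (1/3, 1/3)
3. K lies on line JW with JK:KW = -4:3 ⇒ K = (-1, 3/5)
line KJ meets MU at C = (2, 0)
J = K + t·(C−K) with t = 4/9, so KJ:JC = 4/9:5/9

KJ:JC = 4/5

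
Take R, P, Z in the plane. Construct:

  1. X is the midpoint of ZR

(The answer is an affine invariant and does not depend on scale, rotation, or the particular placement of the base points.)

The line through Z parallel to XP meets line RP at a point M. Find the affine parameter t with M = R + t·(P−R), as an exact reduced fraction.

Work in coordinates with R = (0, 0), P = (1, 0), Z = (0, 1).
1. X is the midpoint of ZR ⇒ X = (0, 1/2)
through Z parallel to XP: direction (1, -1/2); meets RP at M = (2, 0)
M = R + t·(P−R) with t = 2

t = 2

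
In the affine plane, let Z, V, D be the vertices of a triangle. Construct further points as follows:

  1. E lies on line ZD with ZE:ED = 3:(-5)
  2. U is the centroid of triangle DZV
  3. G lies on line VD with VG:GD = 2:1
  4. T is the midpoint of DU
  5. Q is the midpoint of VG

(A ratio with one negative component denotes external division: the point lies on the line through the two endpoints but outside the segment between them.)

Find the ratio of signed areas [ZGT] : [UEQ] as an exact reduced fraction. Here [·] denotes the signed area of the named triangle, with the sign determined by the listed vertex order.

Work in coordinates with Z = (0, 0), V = (1, 0), D = (0, 1).
1. E lies on line ZD with ZE:ED = 3:(-5) ⇒ E = (0, -3/2)
2. U is the centroid of triangle DZV ⇒ U = (1/3, 1/3)
3. G lies on line VD with VG:GD = 2:1 ⇒ G = (1/3, 2/3)
4. T is the midpoint of DU ⇒ T = (1/6, 2/3)
5. Q is the midpoint of VG ⇒ Q = (2/3, 1/3)
2·[ZGT] = 1/9, 2·[UEQ] = 11/18
[ZGT]:[UEQ] = 1/9:11/18 = 2/11

[ZGT]:[UEQ] = 2/11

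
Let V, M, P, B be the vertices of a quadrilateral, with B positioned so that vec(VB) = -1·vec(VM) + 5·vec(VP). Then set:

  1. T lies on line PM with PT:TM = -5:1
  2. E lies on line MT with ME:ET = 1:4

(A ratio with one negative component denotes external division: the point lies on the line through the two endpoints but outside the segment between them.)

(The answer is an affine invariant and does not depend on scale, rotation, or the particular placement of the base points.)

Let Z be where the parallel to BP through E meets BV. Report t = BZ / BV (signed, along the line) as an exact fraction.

Assign V = (0, 0), M = (1, 0), P = (0, 1), B = (-1, 5) — the answer is frame-independent, so this choice is without loss of generality.
1. T lies on line PM with PT:TM = -5:1 ⇒ T = (5/4, -1/4)
2. E lies on line MT with ME:ET = 1:4 ⇒ E = (21/20, -1/20)
through E parallel to BP: direction (1, -4); meets BV at Z = (-83/20, 83/4)
Z = B + t·(V−B) with t = -63/20

t = -63/20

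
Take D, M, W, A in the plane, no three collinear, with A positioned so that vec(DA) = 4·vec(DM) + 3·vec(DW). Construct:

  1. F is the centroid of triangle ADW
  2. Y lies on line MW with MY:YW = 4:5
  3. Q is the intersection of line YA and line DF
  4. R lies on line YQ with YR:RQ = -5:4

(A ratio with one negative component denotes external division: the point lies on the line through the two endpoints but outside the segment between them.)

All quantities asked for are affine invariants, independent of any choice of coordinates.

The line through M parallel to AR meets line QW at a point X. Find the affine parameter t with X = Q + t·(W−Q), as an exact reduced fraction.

t = -4/5

Work in coordinates with D = (0, 0), M = (1, 0), W = (0, 1), A = (4, 3).
1. F is the centroid of triangle ADW ⇒ F = (4/3, 4/3)
2. Y lies on line MW with MY:YW = 4:5 ⇒ Y = (5/9, 4/9)
3. Q is the intersection of line YA and line DF ⇒ Q = (1/8, 1/8)
4. R lies on line YQ with YR:RQ = -5:4 ⇒ R = (-115/72, -83/72)
through M parallel to AR: direction (-403/72, -299/72); meets QW at X = (9/40, -23/40)
X = Q + t·(W−Q) with t = -4/5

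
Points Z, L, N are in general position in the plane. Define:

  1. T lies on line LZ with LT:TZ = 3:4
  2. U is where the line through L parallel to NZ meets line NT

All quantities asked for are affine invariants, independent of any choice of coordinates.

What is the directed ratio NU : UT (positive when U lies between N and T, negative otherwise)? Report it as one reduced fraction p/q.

Choose coordinates Z = (0, 0), L = (1, 0), N = (0, 1).
1. T lies on line LZ with LT:TZ = 3:4 ⇒ T = (4/7, 0)
2. U is where the line through L parallel to NZ meets line NT ⇒ U = (1, -3/4)
U = N + t·(T−N) with t = 7/4, so NU:UT = t:(1−t) = 7/4:-3/4

NU:UT = -7/3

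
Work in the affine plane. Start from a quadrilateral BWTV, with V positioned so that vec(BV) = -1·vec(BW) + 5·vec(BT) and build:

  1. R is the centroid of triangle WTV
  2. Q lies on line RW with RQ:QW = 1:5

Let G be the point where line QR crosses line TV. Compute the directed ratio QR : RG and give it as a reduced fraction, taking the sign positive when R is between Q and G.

Choose coordinates B = (0, 0), W = (1, 0), T = (0, 1), V = (-1, 5).
1. R is the centroid of triangle WTV ⇒ R = (0, 2)
2. Q lies on line RW with RQ:QW = 1:5 ⇒ Q = (1/6, 5/3)
line QR meets TV at G = (-1/2, 3)
R = Q + t·(G−Q) with t = 1/4, so QR:RG = 1/4:3/4

QR:RG = 1/3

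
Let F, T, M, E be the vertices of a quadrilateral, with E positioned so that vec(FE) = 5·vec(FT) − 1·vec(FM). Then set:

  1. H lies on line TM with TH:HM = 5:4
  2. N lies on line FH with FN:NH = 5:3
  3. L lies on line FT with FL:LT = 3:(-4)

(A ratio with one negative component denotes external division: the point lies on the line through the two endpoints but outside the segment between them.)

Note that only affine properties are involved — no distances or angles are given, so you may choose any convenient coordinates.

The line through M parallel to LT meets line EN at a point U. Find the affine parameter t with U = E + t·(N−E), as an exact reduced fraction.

t = 144/97

Assign F = (0, 0), T = (1, 0), M = (0, 1), E = (5, -1) — the answer is frame-independent, so this choice is without loss of generality.
1. H lies on line TM with TH:HM = 5:4 ⇒ H = (4/9, 5/9)
2. N lies on line FH with FN:NH = 5:3 ⇒ N = (5/18, 25/72)
3. L lies on line FT with FL:LT = 3:(-4) ⇒ L = (-3, 0)
through M parallel to LT: direction (4, 0); meets EN at U = (-195/97, 1)
U = E + t·(N−E) with t = 144/97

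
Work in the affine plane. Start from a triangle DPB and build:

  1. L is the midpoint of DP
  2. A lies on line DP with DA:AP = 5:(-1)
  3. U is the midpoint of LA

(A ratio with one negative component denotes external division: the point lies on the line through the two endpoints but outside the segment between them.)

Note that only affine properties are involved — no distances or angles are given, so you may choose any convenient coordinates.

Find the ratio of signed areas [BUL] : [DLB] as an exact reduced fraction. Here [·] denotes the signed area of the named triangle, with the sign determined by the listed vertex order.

[BUL]:[DLB] = -3/4

Assign D = (0, 0), P = (1, 0), B = (0, 1) — the answer is frame-independent, so this choice is without loss of generality.
1. L is the midpoint of DP ⇒ L = (1/2, 0)
2. A lies on line DP with DA:AP = 5:(-1) ⇒ A = (5/4, 0)
3. U is the midpoint of LA ⇒ U = (7/8, 0)
2·[BUL] = -3/8, 2·[DLB] = 1/2
[BUL]:[DLB] = -3/8:1/2 = -3/4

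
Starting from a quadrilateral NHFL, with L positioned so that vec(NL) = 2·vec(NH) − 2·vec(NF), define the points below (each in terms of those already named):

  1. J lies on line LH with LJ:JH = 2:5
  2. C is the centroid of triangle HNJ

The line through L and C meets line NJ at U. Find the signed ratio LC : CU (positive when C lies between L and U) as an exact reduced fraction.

Work in coordinates with N = (0, 0), H = (1, 0), F = (0, 1), L = (2, -2).
1. J lies on line LH with LJ:JH = 2:5 ⇒ J = (12/7, -10/7)
2. C is the centroid of triangle HNJ ⇒ C = (19/21, -10/21)
line LC meets NJ at U = (108/77, -90/77)
C = L + t·(U−L) with t = 11/6, so LC:CU = 11/6:-5/6

LC:CU = -11/5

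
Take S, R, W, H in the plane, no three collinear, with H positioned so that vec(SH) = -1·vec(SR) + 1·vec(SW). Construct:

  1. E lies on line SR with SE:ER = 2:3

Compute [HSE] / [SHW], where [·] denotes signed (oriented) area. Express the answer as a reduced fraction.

[HSE]:[SHW] = -2/5

Work in coordinates with S = (0, 0), R = (1, 0), W = (0, 1), H = (-1, 1).
1. E lies on line SR with SE:ER = 2:3 ⇒ E = (2/5, 0)
2·[HSE] = 2/5, 2·[SHW] = -1
[HSE]:[SHW] = 2/5:-1 = -2/5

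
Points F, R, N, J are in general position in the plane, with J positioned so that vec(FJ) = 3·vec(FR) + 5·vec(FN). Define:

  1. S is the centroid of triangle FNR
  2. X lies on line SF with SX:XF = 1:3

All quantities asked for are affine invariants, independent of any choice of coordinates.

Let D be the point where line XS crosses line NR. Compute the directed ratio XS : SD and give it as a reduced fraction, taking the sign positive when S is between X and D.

XS:SD = 1/2

Work in coordinates with F = (0, 0), R = (1, 0), N = (0, 1), J = (3, 5).
1. S is the centroid of triangle FNR ⇒ S = (1/3, 1/3)
2. X lies on line SF with SX:XF = 1:3 ⇒ X = (1/4, 1/4)
line XS meets NR at D = (1/2, 1/2)
S = X + t·(D−X) with t = 1/3, so XS:SD = 1/3:2/3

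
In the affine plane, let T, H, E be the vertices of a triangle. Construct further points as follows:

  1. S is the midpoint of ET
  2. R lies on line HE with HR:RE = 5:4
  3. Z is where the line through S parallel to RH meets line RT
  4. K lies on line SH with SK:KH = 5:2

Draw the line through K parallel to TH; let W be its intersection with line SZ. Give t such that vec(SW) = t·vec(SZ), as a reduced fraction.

t = 45/28

Work in coordinates with T = (0, 0), H = (1, 0), E = (0, 1).
1. S is the midpoint of ET ⇒ S = (0, 1/2)
2. R lies on line HE with HR:RE = 5:4 ⇒ R = (4/9, 5/9)
3. Z is where the line through S parallel to RH meets line RT ⇒ Z = (2/9, 5/18)
4. K lies on line SH with SK:KH = 5:2 ⇒ K = (5/7, 1/7)
through K parallel to TH: direction (1, 0); meets SZ at W = (5/14, 1/7)
W = S + t·(Z−S) with t = 45/28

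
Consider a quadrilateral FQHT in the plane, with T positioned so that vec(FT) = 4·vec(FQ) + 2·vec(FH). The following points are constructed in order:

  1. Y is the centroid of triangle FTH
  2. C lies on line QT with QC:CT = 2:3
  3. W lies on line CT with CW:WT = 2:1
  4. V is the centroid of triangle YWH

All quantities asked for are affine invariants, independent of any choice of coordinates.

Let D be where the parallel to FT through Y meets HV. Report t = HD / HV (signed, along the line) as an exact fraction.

Assign F = (0, 0), Q = (1, 0), H = (0, 1), T = (4, 2) — the answer is frame-independent, so this choice is without loss of generality.
1. Y is the centroid of triangle FTH ⇒ Y = (4/3, 1)
2. C lies on line QT with QC:CT = 2:3 ⇒ C = (11/5, 4/5)
3. W lies on line CT with CW:WT = 2:1 ⇒ W = (17/5, 8/5)
4. V is the centroid of triangle YWH ⇒ V = (71/45, 6/5)
through Y parallel to FT: direction (4, 2); meets HV at D = (284/159, 65/53)
D = H + t·(V−H) with t = 60/53

t = 60/53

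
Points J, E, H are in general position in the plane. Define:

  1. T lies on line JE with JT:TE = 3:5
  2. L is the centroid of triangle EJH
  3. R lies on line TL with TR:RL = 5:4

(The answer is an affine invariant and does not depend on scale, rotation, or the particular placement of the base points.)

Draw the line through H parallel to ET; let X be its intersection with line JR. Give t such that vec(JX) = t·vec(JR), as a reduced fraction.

t = 27/5

Choose coordinates J = (0, 0), E = (1, 0), H = (0, 1).
1. T lies on line JE with JT:TE = 3:5 ⇒ T = (3/8, 0)
2. L is the centroid of triangle EJH ⇒ L = (1/3, 1/3)
3. R lies on line TL with TR:RL = 5:4 ⇒ R = (19/54, 5/27)
through H parallel to ET: direction (-5/8, 0); meets JR at X = (19/10, 1)
X = J + t·(R−J) with t = 27/5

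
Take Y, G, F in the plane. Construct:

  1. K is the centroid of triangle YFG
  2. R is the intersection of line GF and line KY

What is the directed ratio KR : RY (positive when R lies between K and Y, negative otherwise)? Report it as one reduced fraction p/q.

Set Y = (0, 0), G = (1, 0), F = (0, 1); any affine frame gives the same invariant.
1. K is the centroid of triangle YFG ⇒ K = (1/3, 1/3)
2. R is the intersection of line GF and line KY ⇒ R = (1/2, 1/2)
R = K + t·(Y−K) with t = -1/2, so KR:RY = t:(1−t) = -1/2:3/2

KR:RY = -1/3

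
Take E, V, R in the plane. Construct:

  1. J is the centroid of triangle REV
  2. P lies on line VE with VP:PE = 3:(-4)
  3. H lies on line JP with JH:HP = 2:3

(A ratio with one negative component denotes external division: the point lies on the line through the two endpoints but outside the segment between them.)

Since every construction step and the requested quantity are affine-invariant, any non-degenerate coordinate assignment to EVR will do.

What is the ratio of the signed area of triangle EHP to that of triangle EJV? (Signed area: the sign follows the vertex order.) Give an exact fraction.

Set E = (0, 0), V = (1, 0), R = (0, 1); any affine frame gives the same invariant.
1. J is the centroid of triangle REV ⇒ J = (1/3, 1/3)
2. P lies on line VE with VP:PE = 3:(-4) ⇒ P = (4, 0)
3. H lies on line JP with JH:HP = 2:3 ⇒ H = (9/5, 1/5)
2·[EHP] = -4/5, 2·[EJV] = -1/3
[EHP]:[EJV] = -4/5:-1/3 = 12/5

[EHP]:[EJV] = 12/5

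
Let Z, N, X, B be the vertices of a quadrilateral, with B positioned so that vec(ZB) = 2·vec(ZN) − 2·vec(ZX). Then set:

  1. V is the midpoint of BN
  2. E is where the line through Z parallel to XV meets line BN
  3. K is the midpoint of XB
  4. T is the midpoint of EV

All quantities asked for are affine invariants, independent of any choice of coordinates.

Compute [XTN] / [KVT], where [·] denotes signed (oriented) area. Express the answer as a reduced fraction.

Set Z = (0, 0), N = (1, 0), X = (0, 1), B = (2, -2); any affine frame gives the same invariant.
1. V is the midpoint of BN ⇒ V = (3/2, -1)
2. E is where the line through Z parallel to XV meets line BN ⇒ E = (3, -4)
3. K is the midpoint of XB ⇒ K = (1, -1/2)
4. T is the midpoint of EV ⇒ T = (9/4, -5/2)
2·[XTN] = 5/4, 2·[KVT] = -3/8
[XTN]:[KVT] = 5/4:-3/8 = -10/3

[XTN]:[KVT] = -10/3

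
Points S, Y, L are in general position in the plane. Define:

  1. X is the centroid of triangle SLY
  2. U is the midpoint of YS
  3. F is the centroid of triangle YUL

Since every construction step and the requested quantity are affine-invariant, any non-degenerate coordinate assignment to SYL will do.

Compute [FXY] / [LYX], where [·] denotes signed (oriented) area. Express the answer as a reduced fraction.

[FXY]:[LYX] = -1/6

Assign S = (0, 0), Y = (1, 0), L = (0, 1) — the answer is frame-independent, so this choice is without loss of generality.
1. X is the centroid of triangle SLY ⇒ X = (1/3, 1/3)
2. U is the midpoint of YS ⇒ U = (1/2, 0)
3. F is the centroid of triangle YUL ⇒ F = (1/2, 1/3)
2·[FXY] = 1/18, 2·[LYX] = -1/3
[FXY]:[LYX] = 1/18:-1/3 = -1/6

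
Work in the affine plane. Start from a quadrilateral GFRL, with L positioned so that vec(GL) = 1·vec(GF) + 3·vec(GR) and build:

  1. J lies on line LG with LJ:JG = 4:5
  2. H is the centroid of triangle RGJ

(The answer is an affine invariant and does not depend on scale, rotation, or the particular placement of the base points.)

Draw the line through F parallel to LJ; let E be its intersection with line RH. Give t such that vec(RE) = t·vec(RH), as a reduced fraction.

t = 6

Choose coordinates G = (0, 0), F = (1, 0), R = (0, 1), L = (1, 3).
1. J lies on line LG with LJ:JG = 4:5 ⇒ J = (5/9, 5/3)
2. H is the centroid of triangle RGJ ⇒ H = (5/27, 8/9)
through F parallel to LJ: direction (-4/9, -4/3); meets RH at E = (10/9, 1/3)
E = R + t·(H−R) with t = 6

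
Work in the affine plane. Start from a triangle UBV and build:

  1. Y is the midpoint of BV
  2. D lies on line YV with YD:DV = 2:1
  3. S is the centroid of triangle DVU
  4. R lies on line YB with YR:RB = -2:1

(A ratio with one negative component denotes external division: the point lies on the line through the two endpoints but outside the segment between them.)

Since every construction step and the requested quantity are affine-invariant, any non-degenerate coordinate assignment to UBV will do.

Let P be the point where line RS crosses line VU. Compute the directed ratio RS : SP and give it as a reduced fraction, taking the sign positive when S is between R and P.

Set U = (0, 0), B = (1, 0), V = (0, 1); any affine frame gives the same invariant.
1. Y is the midpoint of BV ⇒ Y = (1/2, 1/2)
2. D lies on line YV with YD:DV = 2:1 ⇒ D = (1/6, 5/6)
3. S is the centroid of triangle DVU ⇒ S = (1/18, 11/18)
4. R lies on line YB with YR:RB = -2:1 ⇒ R = (3/2, -1/2)
line RS meets VU at P = (0, 17/26)
S = R + t·(P−R) with t = 26/27, so RS:SP = 26/27:1/27

RS:SP = 26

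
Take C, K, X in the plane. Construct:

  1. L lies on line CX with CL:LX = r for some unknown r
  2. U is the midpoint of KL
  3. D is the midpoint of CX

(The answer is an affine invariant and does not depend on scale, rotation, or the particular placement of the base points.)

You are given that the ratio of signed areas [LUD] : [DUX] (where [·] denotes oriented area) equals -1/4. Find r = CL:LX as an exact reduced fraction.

r = 5/3

Set C = (0, 0), K = (1, 0), X = (0, 1); any affine frame gives the same invariant.
1. With CL:LX = r, write λ = r/(r+1) so L = C + λ·(X−C); L is affine-linear in λ
2. U is the midpoint of KL ⇒ U is an affine combination of earlier points and hence also affine-linear in λ
3. D is the midpoint of CX ⇒ D = (0, 1/2)
Every point depending on L is an affine combination of L and λ-independent points, so each such coordinate is linear in λ; the λ² term in each signed area is a multiple of (X−C)×(X−C) = 0, so 2·[LUD] and 2·[DUX] are each linear in λ. Evaluating at λ=0 and λ=1:
  2·[LUD] = -1/2·λ + 1/4,   2·[DUX] = 1/4
So [LUD]:[DUX] = (-1/2·λ + 1/4) / (1/4). Setting this equal to -1/4:
  -1/2·λ + 1/4 = -1/4·(1/4)  ⇒  λ = 5/8
Then r = λ/(1−λ) = (5/8)/(3/8) = 5/3. Check: with r = 5/3, L = (0, 5/8) and [LUD]:[DUX] = -1/4 as required.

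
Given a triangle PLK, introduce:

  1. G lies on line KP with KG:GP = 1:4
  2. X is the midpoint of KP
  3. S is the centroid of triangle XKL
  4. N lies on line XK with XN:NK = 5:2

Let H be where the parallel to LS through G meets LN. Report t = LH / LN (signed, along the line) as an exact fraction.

Set P = (0, 0), L = (1, 0), K = (0, 1); any affine frame gives the same invariant.
1. G lies on line KP with KG:GP = 1:4 ⇒ G = (0, 4/5)
2. X is the midpoint of KP ⇒ X = (0, 1/2)
3. S is the centroid of triangle XKL ⇒ S = (1/3, 1/2)
4. N lies on line XK with XN:NK = 5:2 ⇒ N = (0, 6/7)
through G parallel to LS: direction (-2/3, 1/2); meets LN at H = (8/15, 2/5)
H = L + t·(N−L) with t = 7/15

t = 7/15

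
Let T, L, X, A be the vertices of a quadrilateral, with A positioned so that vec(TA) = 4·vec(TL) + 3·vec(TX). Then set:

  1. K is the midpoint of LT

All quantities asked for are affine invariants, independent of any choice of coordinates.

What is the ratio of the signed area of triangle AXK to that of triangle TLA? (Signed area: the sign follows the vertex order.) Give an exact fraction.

[AXK]:[TLA] = 5/3

Set T = (0, 0), L = (1, 0), X = (0, 1), A = (4, 3); any affine frame gives the same invariant.
1. K is the midpoint of LT ⇒ K = (1/2, 0)
2·[AXK] = 5, 2·[TLA] = 3
[AXK]:[TLA] = 5:3 = 5/3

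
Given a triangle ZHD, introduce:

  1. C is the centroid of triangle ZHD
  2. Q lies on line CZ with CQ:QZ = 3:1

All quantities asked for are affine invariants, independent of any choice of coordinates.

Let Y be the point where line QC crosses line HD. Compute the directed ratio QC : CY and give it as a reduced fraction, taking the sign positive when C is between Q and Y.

QC:CY = 3/2

Choose coordinates Z = (0, 0), H = (1, 0), D = (0, 1).
1. C is the centroid of triangle ZHD ⇒ C = (1/3, 1/3)
2. Q lies on line CZ with CQ:QZ = 3:1 ⇒ Q = (1/12, 1/12)
line QC meets HD at Y = (1/2, 1/2)
C = Q + t·(Y−Q) with t = 3/5, so QC:CY = 3/5:2/5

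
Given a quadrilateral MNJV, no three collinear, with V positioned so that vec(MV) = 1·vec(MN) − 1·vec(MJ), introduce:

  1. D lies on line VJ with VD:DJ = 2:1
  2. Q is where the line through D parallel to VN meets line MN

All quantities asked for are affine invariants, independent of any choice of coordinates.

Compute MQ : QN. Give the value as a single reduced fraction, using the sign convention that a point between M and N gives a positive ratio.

MQ:QN = 1/2

Choose coordinates M = (0, 0), N = (1, 0), J = (0, 1), V = (1, -1).
1. D lies on line VJ with VD:DJ = 2:1 ⇒ D = (1/3, 1/3)
2. Q is where the line through D parallel to VN meets line MN ⇒ Q = (1/3, 0)
Q = M + t·(N−M) with t = 1/3, so MQ:QN = t:(1−t) = 1/3:2/3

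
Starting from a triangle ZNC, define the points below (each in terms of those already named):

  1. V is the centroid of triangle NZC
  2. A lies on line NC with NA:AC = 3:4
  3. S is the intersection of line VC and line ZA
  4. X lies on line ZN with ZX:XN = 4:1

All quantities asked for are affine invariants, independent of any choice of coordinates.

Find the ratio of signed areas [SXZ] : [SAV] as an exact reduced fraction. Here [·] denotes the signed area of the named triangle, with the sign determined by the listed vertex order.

Assign Z = (0, 0), N = (1, 0), C = (0, 1) — the answer is frame-independent, so this choice is without loss of generality.
1. V is the centroid of triangle NZC ⇒ V = (1/3, 1/3)
2. A lies on line NC with NA:AC = 3:4 ⇒ A = (4/7, 3/7)
3. S is the intersection of line VC and line ZA ⇒ S = (4/11, 3/11)
4. X lies on line ZN with ZX:XN = 4:1 ⇒ X = (4/5, 0)
2·[SXZ] = -12/55, 2·[SAV] = 4/231
[SXZ]:[SAV] = -12/55:4/231 = -63/5

[SXZ]:[SAV] = -63/5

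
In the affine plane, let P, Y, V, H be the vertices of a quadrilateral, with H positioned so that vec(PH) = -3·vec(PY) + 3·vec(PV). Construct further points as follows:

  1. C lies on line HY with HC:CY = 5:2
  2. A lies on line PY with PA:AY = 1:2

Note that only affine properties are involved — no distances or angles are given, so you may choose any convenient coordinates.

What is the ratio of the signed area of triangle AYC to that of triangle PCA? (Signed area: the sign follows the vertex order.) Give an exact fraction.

Work in coordinates with P = (0, 0), Y = (1, 0), V = (0, 1), H = (-3, 3).
1. C lies on line HY with HC:CY = 5:2 ⇒ C = (-1/7, 6/7)
2. A lies on line PY with PA:AY = 1:2 ⇒ A = (1/3, 0)
2·[AYC] = 4/7, 2·[PCA] = -2/7
[AYC]:[PCA] = 4/7:-2/7 = -2

[AYC]:[PCA] = -2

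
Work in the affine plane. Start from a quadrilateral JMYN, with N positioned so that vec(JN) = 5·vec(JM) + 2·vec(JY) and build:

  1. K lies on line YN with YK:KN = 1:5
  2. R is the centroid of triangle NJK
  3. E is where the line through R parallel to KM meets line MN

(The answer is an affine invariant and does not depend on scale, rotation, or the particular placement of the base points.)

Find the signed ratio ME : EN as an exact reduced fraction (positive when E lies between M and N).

Assign J = (0, 0), M = (1, 0), Y = (0, 1), N = (5, 2) — the answer is frame-independent, so this choice is without loss of generality.
1. K lies on line YN with YK:KN = 1:5 ⇒ K = (5/6, 7/6)
2. R is the centroid of triangle NJK ⇒ R = (35/18, 19/18)
3. E is where the line through R parallel to KM meets line MN ⇒ E = (91/45, 23/45)
E = M + t·(N−M) with t = 23/90, so ME:EN = t:(1−t) = 23/90:67/90

ME:EN = 23/67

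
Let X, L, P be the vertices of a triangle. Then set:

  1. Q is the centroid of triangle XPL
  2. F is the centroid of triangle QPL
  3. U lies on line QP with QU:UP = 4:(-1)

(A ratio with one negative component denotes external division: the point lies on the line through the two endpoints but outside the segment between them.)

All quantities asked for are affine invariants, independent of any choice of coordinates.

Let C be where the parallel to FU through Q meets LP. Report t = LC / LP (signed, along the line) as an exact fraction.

t = 3/2

Assign X = (0, 0), L = (1, 0), P = (0, 1) — the answer is frame-independent, so this choice is without loss of generality.
1. Q is the centroid of triangle XPL ⇒ Q = (1/3, 1/3)
2. F is the centroid of triangle QPL ⇒ F = (4/9, 4/9)
3. U lies on line QP with QU:UP = 4:(-1) ⇒ U = (-1/9, 11/9)
through Q parallel to FU: direction (-5/9, 7/9); meets LP at C = (-1/2, 3/2)
C = L + t·(P−L) with t = 3/2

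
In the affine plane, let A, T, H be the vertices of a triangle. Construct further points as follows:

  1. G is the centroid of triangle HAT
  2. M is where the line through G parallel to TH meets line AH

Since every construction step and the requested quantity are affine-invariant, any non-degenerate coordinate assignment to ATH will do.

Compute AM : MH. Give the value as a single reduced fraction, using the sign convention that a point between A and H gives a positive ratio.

Set A = (0, 0), T = (1, 0), H = (0, 1); any affine frame gives the same invariant.
1. G is the centroid of triangle HAT ⇒ G = (1/3, 1/3)
2. M is where the line through G parallel to TH meets line AH ⇒ M = (0, 2/3)
M = A + t·(H−A) with t = 2/3, so AM:MH = t:(1−t) = 2/3:1/3

AM:MH = 2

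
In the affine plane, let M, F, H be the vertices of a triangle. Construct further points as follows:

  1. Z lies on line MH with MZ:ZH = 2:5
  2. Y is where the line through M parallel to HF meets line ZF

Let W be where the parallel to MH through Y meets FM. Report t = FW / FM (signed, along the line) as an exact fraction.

t = 7/5

Set M = (0, 0), F = (1, 0), H = (0, 1); any affine frame gives the same invariant.
1. Z lies on line MH with MZ:ZH = 2:5 ⇒ Z = (0, 2/7)
2. Y is where the line through M parallel to HF meets line ZF ⇒ Y = (-2/5, 2/5)
through Y parallel to MH: direction (0, 1); meets FM at W = (-2/5, 0)
W = F + t·(M−F) with t = 7/5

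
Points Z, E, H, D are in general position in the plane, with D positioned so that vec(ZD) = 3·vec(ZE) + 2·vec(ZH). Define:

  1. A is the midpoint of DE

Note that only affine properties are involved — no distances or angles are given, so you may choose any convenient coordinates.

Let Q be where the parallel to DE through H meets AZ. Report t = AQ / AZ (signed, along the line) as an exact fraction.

Work in coordinates with Z = (0, 0), E = (1, 0), H = (0, 1), D = (3, 2).
1. A is the midpoint of DE ⇒ A = (2, 1)
through H parallel to DE: direction (-2, -2); meets AZ at Q = (-2, -1)
Q = A + t·(Z−A) with t = 2

t = 2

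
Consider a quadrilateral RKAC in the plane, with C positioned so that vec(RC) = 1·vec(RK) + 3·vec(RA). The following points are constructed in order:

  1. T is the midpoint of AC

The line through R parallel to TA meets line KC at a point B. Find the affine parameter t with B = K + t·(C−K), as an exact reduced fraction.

Assign R = (0, 0), K = (1, 0), A = (0, 1), C = (1, 3) — the answer is frame-independent, so this choice is without loss of generality.
1. T is the midpoint of AC ⇒ T = (1/2, 2)
through R parallel to TA: direction (-1/2, -1); meets KC at B = (1, 2)
B = K + t·(C−K) with t = 2/3

t = 2/3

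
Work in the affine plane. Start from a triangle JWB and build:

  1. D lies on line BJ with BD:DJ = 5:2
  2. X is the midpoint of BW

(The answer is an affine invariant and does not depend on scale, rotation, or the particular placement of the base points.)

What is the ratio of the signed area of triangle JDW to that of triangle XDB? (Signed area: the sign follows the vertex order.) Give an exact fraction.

Set J = (0, 0), W = (1, 0), B = (0, 1); any affine frame gives the same invariant.
1. D lies on line BJ with BD:DJ = 5:2 ⇒ D = (0, 2/7)
2. X is the midpoint of BW ⇒ X = (1/2, 1/2)
2·[JDW] = -2/7, 2·[XDB] = -5/14
[JDW]:[XDB] = -2/7:-5/14 = 4/5

[JDW]:[XDB] = 4/5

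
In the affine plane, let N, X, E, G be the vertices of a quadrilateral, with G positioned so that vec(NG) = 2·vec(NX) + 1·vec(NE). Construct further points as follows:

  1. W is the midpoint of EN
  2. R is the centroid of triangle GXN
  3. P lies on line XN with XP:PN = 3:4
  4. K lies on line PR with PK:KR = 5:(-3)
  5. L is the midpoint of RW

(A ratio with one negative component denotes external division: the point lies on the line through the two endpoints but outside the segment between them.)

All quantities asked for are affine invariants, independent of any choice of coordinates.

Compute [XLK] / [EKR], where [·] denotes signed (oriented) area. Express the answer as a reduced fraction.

Assign N = (0, 0), X = (1, 0), E = (0, 1), G = (2, 1) — the answer is frame-independent, so this choice is without loss of generality.
1. W is the midpoint of EN ⇒ W = (0, 1/2)
2. R is the centroid of triangle GXN ⇒ R = (1, 1/3)
3. P lies on line XN with XP:PN = 3:4 ⇒ P = (4/7, 0)
4. K lies on line PR with PK:KR = 5:(-3) ⇒ K = (23/14, 5/6)
5. L is the midpoint of RW ⇒ L = (1/2, 5/12)
2·[XLK] = -115/168, 2·[EKR] = -13/14
[XLK]:[EKR] = -115/168:-13/14 = 115/156

[XLK]:[EKR] = 115/156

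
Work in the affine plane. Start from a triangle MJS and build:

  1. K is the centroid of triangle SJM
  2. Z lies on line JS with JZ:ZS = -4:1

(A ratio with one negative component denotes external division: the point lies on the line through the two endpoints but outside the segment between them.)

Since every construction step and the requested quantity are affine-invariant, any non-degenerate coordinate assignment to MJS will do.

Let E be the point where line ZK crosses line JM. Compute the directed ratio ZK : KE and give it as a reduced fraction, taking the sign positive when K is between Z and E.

Choose coordinates M = (0, 0), J = (1, 0), S = (0, 1).
1. K is the centroid of triangle SJM ⇒ K = (1/3, 1/3)
2. Z lies on line JS with JZ:ZS = -4:1 ⇒ Z = (-1/3, 4/3)
line ZK meets JM at E = (5/9, 0)
K = Z + t·(E−Z) with t = 3/4, so ZK:KE = 3/4:1/4

ZK:KE = 3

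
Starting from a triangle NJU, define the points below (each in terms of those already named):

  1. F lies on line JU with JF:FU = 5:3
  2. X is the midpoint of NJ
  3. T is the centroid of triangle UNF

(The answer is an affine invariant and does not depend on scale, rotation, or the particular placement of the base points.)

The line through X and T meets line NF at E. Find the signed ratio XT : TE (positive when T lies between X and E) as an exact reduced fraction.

XT:TE = -7/2

Work in coordinates with N = (0, 0), J = (1, 0), U = (0, 1).
1. F lies on line JU with JF:FU = 5:3 ⇒ F = (3/8, 5/8)
2. X is the midpoint of NJ ⇒ X = (1/2, 0)
3. T is the centroid of triangle UNF ⇒ T = (1/8, 13/24)
line XT meets NF at E = (13/56, 65/168)
T = X + t·(E−X) with t = 7/5, so XT:TE = 7/5:-2/5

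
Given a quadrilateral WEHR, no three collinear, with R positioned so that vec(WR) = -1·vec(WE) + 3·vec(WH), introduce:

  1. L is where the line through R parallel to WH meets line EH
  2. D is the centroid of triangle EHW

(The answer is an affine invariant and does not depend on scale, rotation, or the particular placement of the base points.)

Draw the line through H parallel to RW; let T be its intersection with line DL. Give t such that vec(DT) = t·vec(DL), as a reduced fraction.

Set W = (0, 0), E = (1, 0), H = (0, 1), R = (-1, 3); any affine frame gives the same invariant.
1. L is where the line through R parallel to WH meets line EH ⇒ L = (-1, 2)
2. D is the centroid of triangle EHW ⇒ D = (1/3, 1/3)
through H parallel to RW: direction (1, -3); meets DL at T = (1/7, 4/7)
T = D + t·(L−D) with t = 1/7

t = 1/7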